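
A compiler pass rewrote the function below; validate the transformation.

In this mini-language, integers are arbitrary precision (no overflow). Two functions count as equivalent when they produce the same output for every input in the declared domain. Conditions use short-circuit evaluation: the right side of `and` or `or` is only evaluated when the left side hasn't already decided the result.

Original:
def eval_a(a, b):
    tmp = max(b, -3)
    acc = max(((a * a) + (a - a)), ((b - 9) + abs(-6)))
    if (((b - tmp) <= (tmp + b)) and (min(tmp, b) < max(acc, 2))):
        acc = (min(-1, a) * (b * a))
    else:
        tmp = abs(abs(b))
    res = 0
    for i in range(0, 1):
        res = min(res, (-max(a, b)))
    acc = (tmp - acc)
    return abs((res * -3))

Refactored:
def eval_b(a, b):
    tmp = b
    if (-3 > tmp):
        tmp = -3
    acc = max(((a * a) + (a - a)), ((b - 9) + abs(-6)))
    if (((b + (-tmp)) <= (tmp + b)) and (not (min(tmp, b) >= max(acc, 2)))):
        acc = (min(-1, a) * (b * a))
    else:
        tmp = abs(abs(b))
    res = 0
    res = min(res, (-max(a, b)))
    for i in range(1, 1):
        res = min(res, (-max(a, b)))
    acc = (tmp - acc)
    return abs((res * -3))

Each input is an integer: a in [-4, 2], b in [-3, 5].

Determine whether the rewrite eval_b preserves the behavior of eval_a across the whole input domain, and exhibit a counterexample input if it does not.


This is a faithful refactor — loop structure differs; and comparison usage differs; and statement counts differ; and boolean connective usage differs; and min/max/abs usage differs; and branching structure differs; and arithmetic usage differs; and constant usage differs, but the computed results match everywhere.
As a probe, take a=-4, b=1: eval_a runs tmp becomes 1; next acc becomes 16; next (((b - tmp) <= (tmp + b)) and (min(tmp, b) < max(acc, 2))) evaluates to true; next acc becomes 16; next res becomes 0; next at i=0:; next res becomes -1; next acc becomes -15; next final value 3; eval_b runs tmp becomes 1; next (-3 > tmp) evaluates to false; next acc becomes 16; next (((b + (-tmp)) <= (tmp + b)) and (not (min(tmp, b) >= max(acc, 2)))) evaluates to true; next acc becomes 16; next res becomes 0; next res becomes -1; next i never enters its loop body; next acc becomes -15; next final value 3; both end at 3.
Sweeping the whole domain (63 inputs) finds no disagreement.
verdict: equivalent


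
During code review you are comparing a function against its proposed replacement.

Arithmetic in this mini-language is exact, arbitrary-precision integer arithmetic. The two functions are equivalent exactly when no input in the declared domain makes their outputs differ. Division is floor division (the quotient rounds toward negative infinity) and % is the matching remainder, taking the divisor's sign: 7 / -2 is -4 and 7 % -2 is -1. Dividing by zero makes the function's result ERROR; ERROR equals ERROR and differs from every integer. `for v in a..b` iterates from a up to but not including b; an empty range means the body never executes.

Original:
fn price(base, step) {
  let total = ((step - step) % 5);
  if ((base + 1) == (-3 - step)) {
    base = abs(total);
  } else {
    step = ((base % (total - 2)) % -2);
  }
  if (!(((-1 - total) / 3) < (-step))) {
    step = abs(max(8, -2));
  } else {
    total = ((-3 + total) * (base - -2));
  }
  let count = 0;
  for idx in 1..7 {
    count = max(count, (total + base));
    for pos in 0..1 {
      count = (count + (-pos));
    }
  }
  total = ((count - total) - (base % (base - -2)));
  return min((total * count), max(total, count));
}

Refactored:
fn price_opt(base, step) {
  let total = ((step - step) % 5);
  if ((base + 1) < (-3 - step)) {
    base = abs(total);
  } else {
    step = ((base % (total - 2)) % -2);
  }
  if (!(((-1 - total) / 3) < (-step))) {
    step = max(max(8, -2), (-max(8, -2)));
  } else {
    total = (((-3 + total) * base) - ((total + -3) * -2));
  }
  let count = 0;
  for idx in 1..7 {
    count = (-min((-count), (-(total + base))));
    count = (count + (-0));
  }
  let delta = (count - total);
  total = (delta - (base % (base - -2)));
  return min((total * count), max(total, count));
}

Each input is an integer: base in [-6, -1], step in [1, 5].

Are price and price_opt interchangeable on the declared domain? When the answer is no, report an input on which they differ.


There is a counterexample at base=-6, step=1: -24 on one side, 0 on the other.
price: total = 0; ((base + 1) == (-3 - step)) -> false; step = 0; (!(((-1 - total) / 3) < (-step))) -> false; total = 12; count = 0; [idx=1]; count = 6; [pos=0]; count = 6; [idx=2]; count = 6; [pos=0]; count = 6; [idx=3]; count = 6; [pos=0]; count = 6; [idx=4]; count = 6; [pos=0]; count = 6; [idx=5]; count = 6; [pos=0]; count = 6; [idx=6]; count = 6; [pos=0]; count = 6; total = -4; return -24
price_opt: total = 0; ((base + 1) < (-3 - step)) -> true; base = 0; (!(((-1 - total) / 3) < (-step))) -> true; step = 8; count = 0; [idx=1]; count = 0; count = 0; [idx=2]; count = 0; count = 0; [idx=3]; count = 0; count = 0; [idx=4]; count = 0; count = 0; [idx=5]; count = 0; count = 0; [idx=6]; count = 0; count = 0; delta = 0; total = 0; return 0
verdict: not equivalent; witness: base=-6, step=1


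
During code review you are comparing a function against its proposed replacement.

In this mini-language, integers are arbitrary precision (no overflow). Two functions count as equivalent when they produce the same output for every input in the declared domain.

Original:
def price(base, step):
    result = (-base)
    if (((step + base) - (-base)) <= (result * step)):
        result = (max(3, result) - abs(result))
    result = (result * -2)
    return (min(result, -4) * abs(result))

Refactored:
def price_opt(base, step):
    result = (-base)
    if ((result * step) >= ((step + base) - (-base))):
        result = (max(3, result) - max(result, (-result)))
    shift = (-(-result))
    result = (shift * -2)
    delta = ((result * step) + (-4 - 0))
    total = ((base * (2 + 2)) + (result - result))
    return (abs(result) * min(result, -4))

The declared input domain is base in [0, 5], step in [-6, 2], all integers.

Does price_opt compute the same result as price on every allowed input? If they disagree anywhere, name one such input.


Whatever the rewrite altered, no input in the stated domain can expose a difference; all 54 inputs agree.
verdict: equivalent


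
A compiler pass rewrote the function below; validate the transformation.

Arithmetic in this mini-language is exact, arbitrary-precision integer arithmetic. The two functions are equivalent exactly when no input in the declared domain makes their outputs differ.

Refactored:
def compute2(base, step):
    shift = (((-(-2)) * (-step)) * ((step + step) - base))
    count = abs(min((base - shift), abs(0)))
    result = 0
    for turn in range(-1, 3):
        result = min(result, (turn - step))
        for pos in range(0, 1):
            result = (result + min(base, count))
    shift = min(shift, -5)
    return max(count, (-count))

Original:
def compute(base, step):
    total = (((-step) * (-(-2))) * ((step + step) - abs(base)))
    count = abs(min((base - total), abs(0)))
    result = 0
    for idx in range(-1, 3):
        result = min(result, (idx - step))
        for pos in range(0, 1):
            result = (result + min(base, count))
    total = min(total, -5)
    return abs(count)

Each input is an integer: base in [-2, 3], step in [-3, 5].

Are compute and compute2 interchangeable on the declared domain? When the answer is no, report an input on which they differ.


At base=-2, step=-1: compute gives 0, compute2 gives 2.
verdict: not equivalent; witness: base=-2, step=-1


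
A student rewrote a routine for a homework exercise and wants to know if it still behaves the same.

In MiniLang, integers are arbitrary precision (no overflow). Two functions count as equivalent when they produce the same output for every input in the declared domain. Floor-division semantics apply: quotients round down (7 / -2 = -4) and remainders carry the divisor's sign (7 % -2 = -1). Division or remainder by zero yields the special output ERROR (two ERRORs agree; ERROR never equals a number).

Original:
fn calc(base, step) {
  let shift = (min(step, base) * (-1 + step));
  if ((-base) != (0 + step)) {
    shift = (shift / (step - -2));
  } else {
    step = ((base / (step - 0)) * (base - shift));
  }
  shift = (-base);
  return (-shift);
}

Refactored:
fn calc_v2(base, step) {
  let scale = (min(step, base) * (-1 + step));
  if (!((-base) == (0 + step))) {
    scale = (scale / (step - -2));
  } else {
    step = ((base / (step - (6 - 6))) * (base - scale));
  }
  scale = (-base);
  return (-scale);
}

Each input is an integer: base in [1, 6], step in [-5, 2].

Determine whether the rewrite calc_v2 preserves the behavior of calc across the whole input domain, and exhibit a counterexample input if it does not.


The two are interchangeable: constant usage differs, and arithmetic usage differs, and boolean connective usage differs, and local variable names differ, and comparison usage differs, and every declared input agrees.
Spot check at base=2, step=-1 — calc: shift = 2; ((-base) != (0 + step)) -> true; shift = 2; shift = -2; return 2. calc_v2: scale = 2; (!((-base) == (0 + step))) -> true; scale = 2; scale = -2; return 2. Both give 2.
Checked all 48 inputs in the declared domain: the outputs agree on every one.
verdict: equivalent


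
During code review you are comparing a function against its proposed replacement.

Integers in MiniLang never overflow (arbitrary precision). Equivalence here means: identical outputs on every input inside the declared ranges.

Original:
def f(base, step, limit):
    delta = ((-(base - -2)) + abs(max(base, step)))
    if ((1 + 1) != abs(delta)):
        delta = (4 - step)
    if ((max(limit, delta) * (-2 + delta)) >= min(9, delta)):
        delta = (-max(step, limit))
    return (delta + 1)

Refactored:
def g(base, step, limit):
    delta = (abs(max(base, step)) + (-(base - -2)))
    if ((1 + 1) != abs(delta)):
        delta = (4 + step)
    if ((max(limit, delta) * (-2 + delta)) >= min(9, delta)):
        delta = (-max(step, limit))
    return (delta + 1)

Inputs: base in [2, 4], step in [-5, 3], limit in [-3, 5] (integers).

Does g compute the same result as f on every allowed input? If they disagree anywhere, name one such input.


The rewrite breaks on base=2, step=3, limit=-3, where the results are 2 and -2.
f: delta=-1, then ((1 + 1) != abs(delta)) is true, then delta=1, then ((max(limit, delta) * (-2 + delta)) >= min(9, delta)) is false, then returns 2
g: delta=-1, then ((1 + 1) != abs(delta)) is true, then delta=7, then ((max(limit, delta) * (-2 + delta)) >= min(9, delta)) is true, then delta=-3, then returns -2
verdict: not equivalent; witness: base=2, step=3, limit=-3


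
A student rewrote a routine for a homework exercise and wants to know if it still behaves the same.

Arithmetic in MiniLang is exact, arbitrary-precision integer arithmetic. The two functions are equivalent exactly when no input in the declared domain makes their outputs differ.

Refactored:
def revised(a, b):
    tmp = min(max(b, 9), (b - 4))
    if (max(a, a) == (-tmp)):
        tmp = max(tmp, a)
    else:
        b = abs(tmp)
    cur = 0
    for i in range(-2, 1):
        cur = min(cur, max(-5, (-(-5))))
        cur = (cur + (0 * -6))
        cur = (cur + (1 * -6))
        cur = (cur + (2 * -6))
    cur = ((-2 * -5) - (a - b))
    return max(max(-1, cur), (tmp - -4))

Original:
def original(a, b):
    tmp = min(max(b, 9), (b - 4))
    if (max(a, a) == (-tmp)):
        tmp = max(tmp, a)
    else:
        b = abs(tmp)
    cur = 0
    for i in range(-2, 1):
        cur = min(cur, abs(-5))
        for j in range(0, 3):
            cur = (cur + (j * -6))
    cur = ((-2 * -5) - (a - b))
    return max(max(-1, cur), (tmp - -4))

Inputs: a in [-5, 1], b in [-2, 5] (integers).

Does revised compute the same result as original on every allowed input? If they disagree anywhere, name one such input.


Although local variable names differ, plus statement counts differ, plus arithmetic usage differs, plus constant usage differs, plus loop structure differs, plus min/max/abs usage differs, 56/56 inputs agree.
verdict: equivalent


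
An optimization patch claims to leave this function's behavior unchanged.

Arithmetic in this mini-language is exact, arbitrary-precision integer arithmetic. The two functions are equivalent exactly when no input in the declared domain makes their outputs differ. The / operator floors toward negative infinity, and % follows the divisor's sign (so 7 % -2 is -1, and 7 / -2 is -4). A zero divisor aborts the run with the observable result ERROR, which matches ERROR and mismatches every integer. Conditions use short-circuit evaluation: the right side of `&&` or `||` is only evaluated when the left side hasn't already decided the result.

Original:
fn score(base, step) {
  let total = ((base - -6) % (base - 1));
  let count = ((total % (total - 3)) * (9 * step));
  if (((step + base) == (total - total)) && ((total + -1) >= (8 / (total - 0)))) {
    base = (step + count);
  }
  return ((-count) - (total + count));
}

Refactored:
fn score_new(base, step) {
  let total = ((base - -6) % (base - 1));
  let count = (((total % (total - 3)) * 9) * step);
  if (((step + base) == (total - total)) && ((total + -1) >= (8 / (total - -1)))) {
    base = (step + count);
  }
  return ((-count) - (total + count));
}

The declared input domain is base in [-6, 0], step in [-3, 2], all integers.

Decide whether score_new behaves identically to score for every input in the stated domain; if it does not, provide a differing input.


Consider the input base=-1, step=1.
score: total = -1; count = -9; (((step + base) == (total - total)) && ((total + -1) >= (8 / (total - 0)))) -> true; base = -8; return 19
score_new: total = -1; count = -9; division by zero -> ERROR
19 vs ERROR — the two versions disagree here.
verdict: not equivalent; witness: base=-1, step=1


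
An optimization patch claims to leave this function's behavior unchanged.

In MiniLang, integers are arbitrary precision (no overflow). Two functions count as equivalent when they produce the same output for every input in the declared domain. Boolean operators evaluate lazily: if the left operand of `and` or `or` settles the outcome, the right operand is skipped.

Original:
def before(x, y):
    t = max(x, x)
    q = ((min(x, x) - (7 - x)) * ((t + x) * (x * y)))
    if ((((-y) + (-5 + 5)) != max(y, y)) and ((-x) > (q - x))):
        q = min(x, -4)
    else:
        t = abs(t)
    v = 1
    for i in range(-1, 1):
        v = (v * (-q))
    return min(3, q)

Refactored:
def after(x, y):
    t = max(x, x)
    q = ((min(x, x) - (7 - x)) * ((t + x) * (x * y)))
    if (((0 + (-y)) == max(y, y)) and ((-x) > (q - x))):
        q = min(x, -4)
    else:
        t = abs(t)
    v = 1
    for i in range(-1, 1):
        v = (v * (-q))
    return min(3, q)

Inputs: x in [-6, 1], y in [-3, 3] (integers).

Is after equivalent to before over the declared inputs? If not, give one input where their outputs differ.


Not equivalent: x=-6, y=1 separates them (-6 vs -1368).
before: t=-6, then q=-1368, then ((((-y) + (-5 + 5)) != max(y, y)) and ((-x) > (q - x))) is true, then q=-6, then v=1, then (i=-1), then v=6, then (i=0), then v=36, then returns -6
after: t=-6, then q=-1368, then (((0 + (-y)) == max(y, y)) and ((-x) > (q - x))) is false, then t=6, then v=1, then (i=-1), then v=1368, then (i=0), then v=1871424, then returns -1368
verdict: not equivalent; witness: x=-6, y=1


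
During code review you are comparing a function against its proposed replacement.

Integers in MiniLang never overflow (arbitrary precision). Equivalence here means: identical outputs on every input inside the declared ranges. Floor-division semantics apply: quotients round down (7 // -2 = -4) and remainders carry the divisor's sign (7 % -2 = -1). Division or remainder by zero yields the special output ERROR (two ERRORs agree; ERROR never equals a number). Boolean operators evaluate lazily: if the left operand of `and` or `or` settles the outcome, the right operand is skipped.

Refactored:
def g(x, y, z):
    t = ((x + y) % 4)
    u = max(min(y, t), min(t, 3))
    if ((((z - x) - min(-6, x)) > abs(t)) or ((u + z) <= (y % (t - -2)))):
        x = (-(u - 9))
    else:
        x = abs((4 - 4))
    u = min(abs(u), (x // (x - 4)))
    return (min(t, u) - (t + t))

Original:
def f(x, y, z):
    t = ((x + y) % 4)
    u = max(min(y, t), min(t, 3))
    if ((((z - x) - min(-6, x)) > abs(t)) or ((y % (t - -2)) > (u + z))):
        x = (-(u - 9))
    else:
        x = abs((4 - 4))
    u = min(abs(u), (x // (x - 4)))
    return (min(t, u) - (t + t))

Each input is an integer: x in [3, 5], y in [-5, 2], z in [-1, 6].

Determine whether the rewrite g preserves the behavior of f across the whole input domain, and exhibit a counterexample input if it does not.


x=4, y=-3, z=-1 yields -2 from f but -1 from g.
verdict: not equivalent; witness: x=4, y=-3, z=-1


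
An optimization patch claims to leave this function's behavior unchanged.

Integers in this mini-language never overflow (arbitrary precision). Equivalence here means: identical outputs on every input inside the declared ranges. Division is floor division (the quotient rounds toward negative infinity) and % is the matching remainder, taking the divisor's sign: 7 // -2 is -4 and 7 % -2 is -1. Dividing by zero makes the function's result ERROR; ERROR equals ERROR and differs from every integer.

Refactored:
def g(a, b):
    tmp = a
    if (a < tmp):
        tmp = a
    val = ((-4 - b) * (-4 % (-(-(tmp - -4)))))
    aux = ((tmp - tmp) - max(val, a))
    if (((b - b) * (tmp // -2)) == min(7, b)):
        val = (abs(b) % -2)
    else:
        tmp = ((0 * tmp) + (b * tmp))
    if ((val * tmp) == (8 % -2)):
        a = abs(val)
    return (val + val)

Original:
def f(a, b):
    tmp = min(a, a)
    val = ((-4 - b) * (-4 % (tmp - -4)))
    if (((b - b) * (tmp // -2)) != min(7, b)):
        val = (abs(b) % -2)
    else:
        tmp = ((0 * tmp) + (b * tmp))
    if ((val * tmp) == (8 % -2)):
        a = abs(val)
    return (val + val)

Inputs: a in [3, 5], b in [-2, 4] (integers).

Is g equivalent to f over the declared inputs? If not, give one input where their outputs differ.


There is a counterexample at a=3, b=-2: 0 on one side, -12 on the other.
f: tmp becomes 3; next val becomes -6; next (((b - b) * (tmp // -2)) != min(7, b)) evaluates to true; next val becomes 0; next ((val * tmp) == (8 % -2)) evaluates to true; next a becomes 0; next final value 0
g: tmp becomes 3; next (a < tmp) evaluates to false; next val becomes -6; next aux becomes -3; next (((b - b) * (tmp // -2)) == min(7, b)) evaluates to false; next tmp becomes -6; next ((val * tmp) == (8 % -2)) evaluates to false; next final value -12
verdict: not equivalent; witness: a=3, b=-2


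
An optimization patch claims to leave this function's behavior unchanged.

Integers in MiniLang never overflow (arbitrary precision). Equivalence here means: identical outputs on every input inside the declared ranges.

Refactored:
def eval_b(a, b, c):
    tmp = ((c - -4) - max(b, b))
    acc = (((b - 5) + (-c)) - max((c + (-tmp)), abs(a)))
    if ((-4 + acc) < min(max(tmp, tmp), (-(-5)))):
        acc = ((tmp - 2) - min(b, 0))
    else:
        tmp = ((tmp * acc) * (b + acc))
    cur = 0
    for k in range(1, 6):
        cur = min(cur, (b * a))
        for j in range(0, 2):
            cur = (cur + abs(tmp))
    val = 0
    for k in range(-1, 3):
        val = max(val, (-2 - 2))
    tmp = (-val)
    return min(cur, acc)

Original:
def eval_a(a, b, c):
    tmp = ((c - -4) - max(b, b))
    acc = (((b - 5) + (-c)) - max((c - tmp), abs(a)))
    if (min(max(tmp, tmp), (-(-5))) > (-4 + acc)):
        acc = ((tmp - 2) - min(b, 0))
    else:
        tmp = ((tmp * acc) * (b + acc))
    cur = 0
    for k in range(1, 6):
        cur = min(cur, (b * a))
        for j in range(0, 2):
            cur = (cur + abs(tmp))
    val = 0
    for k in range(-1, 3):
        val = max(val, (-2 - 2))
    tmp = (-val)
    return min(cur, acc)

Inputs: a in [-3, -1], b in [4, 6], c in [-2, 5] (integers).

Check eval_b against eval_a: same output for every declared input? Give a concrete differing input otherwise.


Equivalent — the differences include comparison usage differs; arithmetic usage differs, yet no declared input distinguishes the two.
Spot check at a=-1, b=5, c=-2 — eval_a: tmp becomes -3; next acc becomes 1; next (min(max(tmp, tmp), (-(-5))) > (-4 + acc)) evaluates to false; next tmp becomes -18; next cur becomes 0; next at k=1:; next cur becomes -5; next at j=0:; next cur becomes 13; next at j=1:; next cur becomes 31; next at k=2:; next cur becomes -5; next at j=0:; next cur becomes 13; next at j=1:; next cur becomes 31; next at k=3:; next cur becomes -5; next at j=0:; next cur becomes 13; next at j=1:; next cur becomes 31; next at k=4:; next cur becomes -5; next at j=0:; next cur becomes 13; next at j=1:; next cur becomes 31; next at k=5:; next cur becomes -5; next at j=0:; next cur becomes 13; next at j=1:; next cur becomes 31; next val becomes 0; next at k=-1:; next val becomes 0; next at k=0:; next val becomes 0; next at k=1:; next val becomes 0; next at k=2:; next val becomes 0; next tmp becomes 0; next final value 1. eval_b: tmp becomes -3; next acc becomes 1; next ((-4 + acc) < min(max(tmp, tmp), (-(-5)))) evaluates to false; next tmp becomes -18; next cur becomes 0; next at k=1:; next cur becomes -5; next at j=0:; next cur becomes 13; next at j=1:; next cur becomes 31; next at k=2:; next cur becomes -5; next at j=0:; next cur becomes 13; next at j=1:; next cur becomes 31; next at k=3:; next cur becomes -5; next at j=0:; next cur becomes 13; next at j=1:; next cur becomes 31; next at k=4:; next cur becomes -5; next at j=0:; next cur becomes 13; next at j=1:; next cur becomes 31; next at k=5:; next cur becomes -5; next at j=0:; next cur becomes 13; next at j=1:; next cur becomes 31; next val becomes 0; next at k=-1:; next val becomes 0; next at k=0:; next val becomes 0; next at k=1:; next val becomes 0; next at k=2:; next val becomes 0; next tmp becomes 0; next final value 1. Both give 1.
Every one of the 72 inputs gives matching results.
verdict: equivalent


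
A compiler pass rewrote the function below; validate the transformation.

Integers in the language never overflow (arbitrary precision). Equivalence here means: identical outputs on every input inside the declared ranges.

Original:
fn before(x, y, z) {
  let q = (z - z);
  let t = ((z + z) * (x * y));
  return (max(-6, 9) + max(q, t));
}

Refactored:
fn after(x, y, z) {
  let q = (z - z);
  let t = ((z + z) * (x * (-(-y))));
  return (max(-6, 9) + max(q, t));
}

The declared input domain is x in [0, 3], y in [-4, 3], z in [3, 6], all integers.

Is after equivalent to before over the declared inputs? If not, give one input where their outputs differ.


The two are interchangeable: same computation, different form, and every declared input agrees.
As a probe, take x=1, y=-2, z=4: before runs q becomes 0; next t becomes -16; next final value 9; after runs q becomes 0; next t becomes -16; next final value 9; both end at 9.
An exhaustive pass over the 128 declared inputs shows identical outputs.
verdict: equivalent


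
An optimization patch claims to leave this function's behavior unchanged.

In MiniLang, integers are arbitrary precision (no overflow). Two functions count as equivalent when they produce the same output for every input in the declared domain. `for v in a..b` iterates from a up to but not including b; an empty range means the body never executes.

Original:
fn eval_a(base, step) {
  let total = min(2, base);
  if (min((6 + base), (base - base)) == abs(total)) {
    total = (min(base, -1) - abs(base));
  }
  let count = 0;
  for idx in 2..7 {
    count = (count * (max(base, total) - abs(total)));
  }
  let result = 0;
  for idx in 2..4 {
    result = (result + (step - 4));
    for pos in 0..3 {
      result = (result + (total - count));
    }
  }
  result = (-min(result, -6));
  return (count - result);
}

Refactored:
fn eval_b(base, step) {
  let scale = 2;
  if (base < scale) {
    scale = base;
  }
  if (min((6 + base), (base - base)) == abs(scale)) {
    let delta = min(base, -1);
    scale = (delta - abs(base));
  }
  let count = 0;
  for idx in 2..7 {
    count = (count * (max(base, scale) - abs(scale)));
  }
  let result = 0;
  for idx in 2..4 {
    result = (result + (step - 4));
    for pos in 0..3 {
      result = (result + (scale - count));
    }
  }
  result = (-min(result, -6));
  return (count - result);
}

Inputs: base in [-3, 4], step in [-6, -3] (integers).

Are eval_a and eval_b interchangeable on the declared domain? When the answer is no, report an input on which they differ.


Differences: local variable names differ; also min/max/abs usage differs; also comparison usage differs; also statement counts differ; also branching structure differs — yet all 32 inputs agree.
verdict: equivalent


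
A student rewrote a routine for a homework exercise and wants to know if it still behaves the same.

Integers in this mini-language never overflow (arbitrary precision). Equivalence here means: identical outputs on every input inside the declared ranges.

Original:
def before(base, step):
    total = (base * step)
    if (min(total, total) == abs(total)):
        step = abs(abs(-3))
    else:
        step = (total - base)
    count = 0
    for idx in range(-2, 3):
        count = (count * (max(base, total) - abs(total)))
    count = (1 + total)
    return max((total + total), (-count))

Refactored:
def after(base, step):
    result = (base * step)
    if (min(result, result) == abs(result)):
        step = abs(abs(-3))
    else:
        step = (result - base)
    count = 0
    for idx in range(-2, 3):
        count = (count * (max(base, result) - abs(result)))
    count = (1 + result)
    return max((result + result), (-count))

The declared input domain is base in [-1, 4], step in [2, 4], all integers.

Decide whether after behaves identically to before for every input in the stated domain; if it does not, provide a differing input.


Equivalent — the differences include local variable names differ, yet no declared input distinguishes the two.
Spot check at base=2, step=4 — before: total=8, then (min(total, total) == abs(total)) is true, then step=3, then count=0, then (idx=-2), then count=0, then (idx=-1), then count=0, then (idx=0), then count=0, then (idx=1), then count=0, then (idx=2), then count=0, then count=9, then returns 16. after: result=8, then (min(result, result) == abs(result)) is true, then step=3, then count=0, then (idx=-2), then count=0, then (idx=-1), then count=0, then (idx=0), then count=0, then (idx=1), then count=0, then (idx=2), then count=0, then count=9, then returns 16. Both give 16.
Checked all 18 inputs in the declared domain: the outputs agree on every one.
verdict: equivalent


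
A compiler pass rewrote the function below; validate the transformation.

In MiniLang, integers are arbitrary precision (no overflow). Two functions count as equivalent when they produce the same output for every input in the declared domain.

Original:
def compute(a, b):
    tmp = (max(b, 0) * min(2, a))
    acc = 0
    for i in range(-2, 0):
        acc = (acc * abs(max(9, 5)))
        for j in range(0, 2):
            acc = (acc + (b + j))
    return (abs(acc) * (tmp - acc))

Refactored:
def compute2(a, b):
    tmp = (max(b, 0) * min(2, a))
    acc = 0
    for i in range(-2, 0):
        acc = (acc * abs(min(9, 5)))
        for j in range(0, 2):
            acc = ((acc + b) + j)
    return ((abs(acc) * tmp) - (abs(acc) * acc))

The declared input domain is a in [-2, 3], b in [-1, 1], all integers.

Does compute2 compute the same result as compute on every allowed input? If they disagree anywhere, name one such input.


There is a counterexample at a=-2, b=-1: 100 on one side, 36 on the other.
compute: tmp = 0; acc = 0; [i=-2]; acc = 0; [j=0]; acc = -1; [j=1]; acc = -1; [i=-1]; acc = -9; [j=0]; acc = -10; [j=1]; acc = -10; return 100
compute2: tmp = 0; acc = 0; [i=-2]; acc = 0; [j=0]; acc = -1; [j=1]; acc = -1; [i=-1]; acc = -5; [j=0]; acc = -6; [j=1]; acc = -6; return 36
verdict: not equivalent; witness: a=-2, b=-1


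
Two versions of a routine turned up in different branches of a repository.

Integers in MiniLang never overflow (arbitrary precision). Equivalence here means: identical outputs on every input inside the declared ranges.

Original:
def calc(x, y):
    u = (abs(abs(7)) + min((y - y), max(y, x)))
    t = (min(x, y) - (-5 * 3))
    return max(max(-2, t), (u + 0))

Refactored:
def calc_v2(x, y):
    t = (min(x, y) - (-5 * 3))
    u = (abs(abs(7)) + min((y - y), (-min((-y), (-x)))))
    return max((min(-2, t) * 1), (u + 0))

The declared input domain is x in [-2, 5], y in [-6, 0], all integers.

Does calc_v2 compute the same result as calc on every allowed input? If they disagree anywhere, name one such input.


Not equivalent: x=-2, y=-6 separates them (9 vs 5).
calc: u=5, then t=9, then returns 9
calc_v2: t=9, then u=5, then returns 5
verdict: not equivalent; witness: x=-2, y=-6


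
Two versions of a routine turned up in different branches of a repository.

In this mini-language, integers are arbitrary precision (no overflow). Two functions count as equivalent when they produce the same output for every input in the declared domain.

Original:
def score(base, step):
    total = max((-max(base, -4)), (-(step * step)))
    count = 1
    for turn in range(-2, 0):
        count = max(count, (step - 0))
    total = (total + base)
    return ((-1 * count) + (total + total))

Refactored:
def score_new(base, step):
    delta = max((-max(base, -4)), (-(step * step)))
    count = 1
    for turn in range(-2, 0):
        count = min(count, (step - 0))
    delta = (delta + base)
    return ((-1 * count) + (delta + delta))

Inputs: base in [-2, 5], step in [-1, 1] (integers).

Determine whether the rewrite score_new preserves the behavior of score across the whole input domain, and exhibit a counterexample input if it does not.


Input base=-2, step=-1: -1 from score versus 1 from score_new.
verdict: not equivalent; witness: base=-2, step=-1


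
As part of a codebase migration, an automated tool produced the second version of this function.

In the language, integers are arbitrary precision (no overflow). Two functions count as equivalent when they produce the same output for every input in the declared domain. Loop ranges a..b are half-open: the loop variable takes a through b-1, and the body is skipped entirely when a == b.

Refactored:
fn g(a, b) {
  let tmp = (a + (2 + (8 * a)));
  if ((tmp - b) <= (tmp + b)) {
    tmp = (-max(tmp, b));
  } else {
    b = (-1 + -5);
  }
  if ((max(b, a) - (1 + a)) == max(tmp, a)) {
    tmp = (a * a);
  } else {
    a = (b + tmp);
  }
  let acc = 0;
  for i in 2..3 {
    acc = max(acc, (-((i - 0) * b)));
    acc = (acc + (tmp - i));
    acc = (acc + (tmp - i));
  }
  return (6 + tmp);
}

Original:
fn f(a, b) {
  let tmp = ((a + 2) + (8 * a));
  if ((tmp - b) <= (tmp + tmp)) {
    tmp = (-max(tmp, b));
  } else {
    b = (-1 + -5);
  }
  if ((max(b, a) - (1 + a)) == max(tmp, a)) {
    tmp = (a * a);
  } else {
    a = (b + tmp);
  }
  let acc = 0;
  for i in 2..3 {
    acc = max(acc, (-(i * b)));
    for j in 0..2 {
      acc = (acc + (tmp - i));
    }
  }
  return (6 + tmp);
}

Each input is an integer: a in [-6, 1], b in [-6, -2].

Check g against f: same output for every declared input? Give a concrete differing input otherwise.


Input a=0, b=-2: 4 from f versus 8 from g.
verdict: not equivalent; witness: a=0, b=-2


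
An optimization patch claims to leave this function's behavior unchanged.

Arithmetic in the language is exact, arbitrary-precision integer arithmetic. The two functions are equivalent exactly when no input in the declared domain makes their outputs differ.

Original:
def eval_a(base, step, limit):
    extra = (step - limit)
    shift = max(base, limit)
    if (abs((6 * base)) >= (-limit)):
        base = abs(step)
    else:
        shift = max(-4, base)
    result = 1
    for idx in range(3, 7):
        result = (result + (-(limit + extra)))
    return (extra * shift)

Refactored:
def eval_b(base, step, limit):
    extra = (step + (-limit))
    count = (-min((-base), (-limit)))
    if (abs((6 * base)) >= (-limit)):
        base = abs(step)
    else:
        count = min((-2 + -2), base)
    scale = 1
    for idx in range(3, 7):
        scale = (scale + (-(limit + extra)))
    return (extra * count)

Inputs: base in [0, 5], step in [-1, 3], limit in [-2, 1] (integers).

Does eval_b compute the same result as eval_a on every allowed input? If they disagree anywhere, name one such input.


base=0, step=-1, limit=-2 yields 0 from eval_a but -4 from eval_b.
verdict: not equivalent; witness: base=0, step=-1, limit=-2


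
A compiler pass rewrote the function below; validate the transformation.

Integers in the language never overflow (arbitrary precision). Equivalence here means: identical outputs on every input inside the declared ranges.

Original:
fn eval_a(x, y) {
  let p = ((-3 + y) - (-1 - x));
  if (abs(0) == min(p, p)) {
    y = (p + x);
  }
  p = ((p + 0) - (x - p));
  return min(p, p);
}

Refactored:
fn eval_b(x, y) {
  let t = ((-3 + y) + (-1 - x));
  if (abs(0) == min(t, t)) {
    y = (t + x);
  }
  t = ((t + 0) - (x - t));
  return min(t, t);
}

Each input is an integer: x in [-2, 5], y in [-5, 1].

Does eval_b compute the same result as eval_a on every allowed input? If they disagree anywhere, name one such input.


At x=-2, y=-5: eval_a gives -16, eval_b gives -12.
verdict: not equivalent; witness: x=-2, y=-5


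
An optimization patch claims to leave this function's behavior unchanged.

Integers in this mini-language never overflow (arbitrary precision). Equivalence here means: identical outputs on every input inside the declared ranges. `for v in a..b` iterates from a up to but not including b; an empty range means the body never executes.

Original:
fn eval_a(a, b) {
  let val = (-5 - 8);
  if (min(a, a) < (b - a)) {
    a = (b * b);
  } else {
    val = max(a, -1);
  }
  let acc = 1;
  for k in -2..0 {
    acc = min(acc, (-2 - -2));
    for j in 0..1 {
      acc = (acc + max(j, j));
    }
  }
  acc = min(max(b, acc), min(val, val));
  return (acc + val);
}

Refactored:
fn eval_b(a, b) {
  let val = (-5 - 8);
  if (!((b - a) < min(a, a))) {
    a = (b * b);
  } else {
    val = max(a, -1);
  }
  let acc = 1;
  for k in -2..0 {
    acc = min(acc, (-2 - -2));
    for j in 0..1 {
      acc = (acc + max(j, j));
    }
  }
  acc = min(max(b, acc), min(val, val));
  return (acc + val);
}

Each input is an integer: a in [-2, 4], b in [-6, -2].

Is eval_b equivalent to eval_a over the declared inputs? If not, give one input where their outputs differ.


Not equivalent: a=-2, b=-4 separates them (-2 vs -26).
eval_a: val = -13; (min(a, a) < (b - a)) -> false; val = -1; acc = 1; [k=-2]; acc = 0; [j=0]; acc = 0; [k=-1]; acc = 0; [j=0]; acc = 0; acc = -1; return -2
eval_b: val = -13; (!((b - a) < min(a, a))) -> true; a = 16; acc = 1; [k=-2]; acc = 0; [j=0]; acc = 0; [k=-1]; acc = 0; [j=0]; acc = 0; acc = -13; return -26
verdict: not equivalent; witness: a=-2, b=-4


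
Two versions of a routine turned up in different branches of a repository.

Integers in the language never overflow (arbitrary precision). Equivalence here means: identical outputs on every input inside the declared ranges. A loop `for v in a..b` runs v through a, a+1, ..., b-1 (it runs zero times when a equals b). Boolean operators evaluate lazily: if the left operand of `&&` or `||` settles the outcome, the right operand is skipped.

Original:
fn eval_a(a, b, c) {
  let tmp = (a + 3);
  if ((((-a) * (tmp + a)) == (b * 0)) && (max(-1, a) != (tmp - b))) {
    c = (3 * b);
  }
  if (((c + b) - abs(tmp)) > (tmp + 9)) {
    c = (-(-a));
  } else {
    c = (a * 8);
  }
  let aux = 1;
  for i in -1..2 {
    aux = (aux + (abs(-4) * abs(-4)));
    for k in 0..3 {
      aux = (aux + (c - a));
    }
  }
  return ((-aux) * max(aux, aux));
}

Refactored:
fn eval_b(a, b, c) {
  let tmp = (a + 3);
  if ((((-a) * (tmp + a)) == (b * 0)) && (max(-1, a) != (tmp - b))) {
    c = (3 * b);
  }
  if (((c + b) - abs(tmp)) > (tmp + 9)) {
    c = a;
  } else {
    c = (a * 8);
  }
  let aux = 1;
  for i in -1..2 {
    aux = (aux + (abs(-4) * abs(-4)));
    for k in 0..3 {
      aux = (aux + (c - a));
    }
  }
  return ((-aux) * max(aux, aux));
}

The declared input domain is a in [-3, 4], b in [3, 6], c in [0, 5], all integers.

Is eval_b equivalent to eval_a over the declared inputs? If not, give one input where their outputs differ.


The two are interchangeable: same computation, different form, and every declared input agrees.
Spot check at a=2, b=3, c=2 — eval_a: tmp := 5 | ((((-a) * (tmp + a)) == (b * 0)) && (max(-1, a) != (tmp - b))): false | (((c + b) - abs(tmp)) > (tmp + 9)): false | c := 16 | aux := 1 | iter i=-1: | aux := 17 | iter k=0: | aux := 31 | iter k=1: | aux := 45 | iter k=2: | aux := 59 | iter i=0: | aux := 75 | iter k=0: | aux := 89 | iter k=1: | aux := 103 | iter k=2: | aux := 117 | iter i=1: | aux := 133 | iter k=0: | aux := 147 | iter k=1: | aux := 161 | iter k=2: | aux := 175 | result -30625. eval_b: tmp := 5 | ((((-a) * (tmp + a)) == (b * 0)) && (max(-1, a) != (tmp - b))): false | (((c + b) - abs(tmp)) > (tmp + 9)): false | c := 16 | aux := 1 | iter i=-1: | aux := 17 | iter k=0: | aux := 31 | iter k=1: | aux := 45 | iter k=2: | aux := 59 | iter i=0: | aux := 75 | iter k=0: | aux := 89 | iter k=1: | aux := 103 | iter k=2: | aux := 117 | iter i=1: | aux := 133 | iter k=0: | aux := 147 | iter k=1: | aux := 161 | iter k=2: | aux := 175 | result -30625. Both give -30625.
Across all 192 domain points the two functions coincide.
verdict: equivalent


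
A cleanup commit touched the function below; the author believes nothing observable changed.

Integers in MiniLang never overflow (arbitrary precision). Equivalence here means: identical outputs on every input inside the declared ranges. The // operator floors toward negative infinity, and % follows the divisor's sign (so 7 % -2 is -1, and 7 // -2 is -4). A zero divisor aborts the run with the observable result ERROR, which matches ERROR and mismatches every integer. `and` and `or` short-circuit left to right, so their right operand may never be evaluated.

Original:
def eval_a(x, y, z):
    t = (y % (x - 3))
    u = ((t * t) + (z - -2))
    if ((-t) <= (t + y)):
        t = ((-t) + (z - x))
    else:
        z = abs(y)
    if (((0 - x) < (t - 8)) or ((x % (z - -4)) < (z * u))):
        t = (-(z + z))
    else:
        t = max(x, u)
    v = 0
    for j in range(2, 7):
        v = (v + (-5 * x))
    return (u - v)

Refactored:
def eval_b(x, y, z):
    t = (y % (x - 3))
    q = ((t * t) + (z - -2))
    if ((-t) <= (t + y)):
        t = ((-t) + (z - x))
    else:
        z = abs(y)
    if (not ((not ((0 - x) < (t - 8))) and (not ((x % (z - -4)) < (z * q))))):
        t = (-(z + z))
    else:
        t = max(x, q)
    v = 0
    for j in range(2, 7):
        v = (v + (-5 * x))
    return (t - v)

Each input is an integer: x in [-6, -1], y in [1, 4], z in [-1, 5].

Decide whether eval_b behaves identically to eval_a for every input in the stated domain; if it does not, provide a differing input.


These are not equivalent — on x=-6, y=1, z=-1 the outputs split (-85 vs -152).
eval_a: t = -8; u = 65; ((-t) <= (t + y)) -> false; z = 1; (((0 - x) < (t - 8)) or ((x % (z - -4)) < (z * u))) -> true; t = -2; v = 0; [j=2]; v = 30; [j=3]; v = 60; [j=4]; v = 90; [j=5]; v = 120; [j=6]; v = 150; return -85
eval_b: t = -8; q = 65; ((-t) <= (t + y)) -> false; z = 1; (not ((not ((0 - x) < (t - 8))) and (not ((x % (z - -4)) < (z * q))))) -> true; t = -2; v = 0; [j=2]; v = 30; [j=3]; v = 60; [j=4]; v = 90; [j=5]; v = 120; [j=6]; v = 150; return -152
verdict: not equivalent; witness: x=-6, y=1, z=-1


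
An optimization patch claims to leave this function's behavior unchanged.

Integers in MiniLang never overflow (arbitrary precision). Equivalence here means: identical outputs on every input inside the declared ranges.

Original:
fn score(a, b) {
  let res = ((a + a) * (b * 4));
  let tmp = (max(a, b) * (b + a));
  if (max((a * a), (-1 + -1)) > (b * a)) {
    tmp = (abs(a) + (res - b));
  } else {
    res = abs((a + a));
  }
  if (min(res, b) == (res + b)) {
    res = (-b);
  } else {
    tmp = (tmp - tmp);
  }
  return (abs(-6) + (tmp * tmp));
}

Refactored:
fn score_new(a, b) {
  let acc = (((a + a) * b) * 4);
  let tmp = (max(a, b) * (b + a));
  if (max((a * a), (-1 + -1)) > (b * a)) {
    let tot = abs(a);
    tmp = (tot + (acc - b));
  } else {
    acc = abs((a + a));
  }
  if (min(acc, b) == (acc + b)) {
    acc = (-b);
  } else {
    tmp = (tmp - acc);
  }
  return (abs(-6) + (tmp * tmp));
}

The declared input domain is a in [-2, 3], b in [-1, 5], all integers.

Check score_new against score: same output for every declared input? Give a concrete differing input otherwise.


These are not equivalent — on a=-2, b=-1 the outputs split (6 vs 15).
score: res becomes 16; next tmp becomes 3; next (max((a * a), (-1 + -1)) > (b * a)) evaluates to true; next tmp becomes 19; next (min(res, b) == (res + b)) evaluates to false; next tmp becomes 0; next final value 6
score_new: acc becomes 16; next tmp becomes 3; next (max((a * a), (-1 + -1)) > (b * a)) evaluates to true; next tot becomes 2; next tmp becomes 19; next (min(acc, b) == (acc + b)) evaluates to false; next tmp becomes 3; next final value 15
verdict: not equivalent; witness: a=-2, b=-1
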